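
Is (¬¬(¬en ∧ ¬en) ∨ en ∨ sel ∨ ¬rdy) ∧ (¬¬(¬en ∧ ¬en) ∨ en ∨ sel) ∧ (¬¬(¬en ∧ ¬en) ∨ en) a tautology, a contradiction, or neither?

tautology

(¬¬(¬en ∧ ¬en) ∨ en ∨ sel ∨ ¬rdy) ∧ (¬¬(¬en ∧ ¬en) ∨ en ∨ sel) ∧ (¬¬(¬en ∧ ¬en) ∨ en)
= (¬¬(¬en ∧ ¬en) ∨ en ∨ sel) ∧ (¬¬(¬en ∧ ¬en) ∨ en)   [absorption]
= ¬¬(¬en ∧ ¬en) ∨ en   [absorption]
= ¬¬¬en ∨ en   [idempotence]
= ¬en ∨ en   [double negation]
= True   [complement]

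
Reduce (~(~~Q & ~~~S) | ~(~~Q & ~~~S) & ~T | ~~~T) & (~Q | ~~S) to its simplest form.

~Q | S

(~(~~Q & ~~~S) | ~(~~Q & ~~~S) & ~T | ~~~T) & (~Q | ~~S)
= (~(~~Q & ~~~S) | ~~~T) & (~Q | ~~S)   [absorption]
= (~Q | ~~S | ~~~T) & (~Q | ~~S)   [De Morgan]
= (~Q | ~~S | ~T) & (~Q | ~~S)   [double negation]
= ~Q | ~~S   [absorption]
= ~Q | S   [double negation]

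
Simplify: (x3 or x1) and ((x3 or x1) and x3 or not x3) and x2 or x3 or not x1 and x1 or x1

x3 or x1

(x3 or x1) and ((x3 or x1) and x3 or not x3) and x2 or x3 or not x1 and x1 or x1
= (x3 or x1) and (x3 or not x3) and x2 or x3 or not x1 and x1 or x1
= (x3 or x1) and (x3 or not x3) and x2 or x3 or x1
= (x3 or x1) and x2 or x3 or x1
= x3 or x1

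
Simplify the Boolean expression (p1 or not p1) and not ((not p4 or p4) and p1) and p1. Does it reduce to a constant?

False

(p1 or not p1) and not ((not p4 or p4) and p1) and p1
= (p1 or not p1) and not p1 and p1   — complement / identity
= not p1 and p1   — complement / identity
= False   — complement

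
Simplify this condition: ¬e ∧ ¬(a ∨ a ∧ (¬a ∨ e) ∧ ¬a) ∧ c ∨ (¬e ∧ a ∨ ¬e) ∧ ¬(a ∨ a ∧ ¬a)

¬e ∧ ¬a

¬e ∧ ¬(a ∨ a ∧ (¬a ∨ e) ∧ ¬a) ∧ c ∨ (¬e ∧ a ∨ ¬e) ∧ ¬(a ∨ a ∧ ¬a)
= ¬e ∧ ¬(a ∨ a ∧ (¬a ∨ e) ∧ ¬a) ∧ c ∨ ¬e ∧ ¬(a ∨ a ∧ ¬a)   [absorption]
= ¬e ∧ ¬(a ∨ a ∧ ¬a) ∧ c ∨ ¬e ∧ ¬(a ∨ a ∧ ¬a)   [absorption]
= ¬e ∧ ¬(a ∨ a ∧ ¬a)   [absorption]
= ¬e ∧ ¬a   [complement / identity]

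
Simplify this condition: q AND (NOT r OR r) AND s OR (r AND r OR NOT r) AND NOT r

q AND (NOT r OR r) AND s OR (r AND r OR NOT r) AND NOT r
= q AND s OR (r AND r OR NOT r) AND NOT r   [complement / identity]
= q AND s OR (r OR NOT r) AND NOT r   [idempotence]
= q AND s OR NOT r   [complement / identity]

q AND s OR NOT r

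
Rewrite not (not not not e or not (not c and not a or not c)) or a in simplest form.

not (not not not e or not (not c and not a or not c)) or a
= not (not e or not (not c and not a or not c)) or a   [double negation]
= not (not e or not not c) or a   [absorption]
= e and not c or a   [De Morgan]

e and not c or a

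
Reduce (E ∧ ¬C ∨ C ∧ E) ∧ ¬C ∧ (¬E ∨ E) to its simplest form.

E ∧ ¬C

(E ∧ ¬C ∨ C ∧ E) ∧ ¬C ∧ (¬E ∨ E)
= E ∧ ¬C ∧ (¬E ∨ E)   [distribution]
= E ∧ ¬C   [complement / identity]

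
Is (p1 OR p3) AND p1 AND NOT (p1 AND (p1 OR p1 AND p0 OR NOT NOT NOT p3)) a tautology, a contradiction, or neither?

contradiction

(p1 OR p3) AND p1 AND NOT (p1 AND (p1 OR p1 AND p0 OR NOT NOT NOT p3))
= (p1 OR p3) AND p1 AND NOT (p1 AND (p1 OR p1 AND p0 OR NOT p3))   — double negation
= (p1 OR p3) AND p1 AND NOT (p1 AND (p1 OR NOT p3))   — absorption
= (p1 OR p3) AND p1 AND NOT p1   — absorption
= p1 AND NOT p1   — absorption
= FALSE   — complement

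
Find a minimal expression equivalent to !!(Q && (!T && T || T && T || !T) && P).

Q && P

!!(Q && (!T && T || T && T || !T) && P)
= !!(Q && (T || !T) && P)   (distribution)
= !!(Q && P)   (complement / identity)
= Q && P   (double negation)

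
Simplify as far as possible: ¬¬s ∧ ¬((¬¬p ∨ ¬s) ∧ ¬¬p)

¬¬s ∧ ¬((¬¬p ∨ ¬s) ∧ ¬¬p)
= ¬¬s ∧ ¬¬¬p
= s ∧ ¬¬¬p
= s ∧ ¬p

s ∧ ¬p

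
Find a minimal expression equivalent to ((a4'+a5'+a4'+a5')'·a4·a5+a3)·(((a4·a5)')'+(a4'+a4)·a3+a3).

a4·a5+a3

((a4'+a5'+a4'+a5')'·a4·a5+a3)·(((a4·a5)')'+(a4'+a4)·a3+a3)
= ((a4'+a5'+a4'+a5')'·a4·a5+a3)·(((a4·a5)')'+a3+a3)
= ((a4'+a5')'·a4·a5+a3)·(((a4·a5)')'+a3+a3)
= ((a4'+a5')'·a4·a5+a3)·(a4·a5+a3+a3)
= (a4·a5·a4·a5+a3)·(a4·a5+a3+a3)
= (a4·a5+a3)·(a4·a5+a3+a3)
= a4·a5+a3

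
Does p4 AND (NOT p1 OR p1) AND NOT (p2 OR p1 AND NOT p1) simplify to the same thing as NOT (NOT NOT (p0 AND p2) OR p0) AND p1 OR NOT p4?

No

E1: p4 AND (NOT p1 OR p1) AND NOT (p2 OR p1 AND NOT p1)
    = p4 AND (NOT p1 OR p1) AND NOT p2   — complement / identity
    = p4 AND NOT p2   — complement / identity
E2: NOT (NOT NOT (p0 AND p2) OR p0) AND p1 OR NOT p4
    = NOT (p0 AND p2 OR p0) AND p1 OR NOT p4   — double negation
    = NOT p0 AND p1 OR NOT p4   — absorption
These differ: at p0=0, p1=1, p2=1, p4=0, E1 = 0 but E2 = 1.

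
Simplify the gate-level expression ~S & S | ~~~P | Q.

~S & S | ~~~P | Q
= ~~~P | Q   (complement / identity)
= ~P | Q   (double negation)

~P | Q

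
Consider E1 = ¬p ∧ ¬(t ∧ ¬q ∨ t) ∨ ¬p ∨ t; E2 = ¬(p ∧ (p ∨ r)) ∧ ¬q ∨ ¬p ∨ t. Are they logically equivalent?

E1: ¬p ∧ ¬(t ∧ ¬q ∨ t) ∨ ¬p ∨ t
    = ¬p ∧ ¬t ∨ ¬p ∨ t   [absorption]
    = ¬p ∨ t   [absorption]
E2: ¬(p ∧ (p ∨ r)) ∧ ¬q ∨ ¬p ∨ t
    = ¬p ∧ ¬q ∨ ¬p ∨ t   [absorption]
    = ¬p ∨ t   [absorption]
Both reduce to ¬p ∨ t, so they are equivalent.

Yes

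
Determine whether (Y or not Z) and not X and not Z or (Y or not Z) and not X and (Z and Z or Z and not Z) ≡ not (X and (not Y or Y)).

E1: (Y or not Z) and not X and not Z or (Y or not Z) and not X and (Z and Z or Z and not Z)
    = (Y or not Z) and not X and not Z or (Y or not Z) and not X and Z
    = (Y or not Z) and not X
E2: not (X and (not Y or Y))
    = not X
These differ: at X=0, Y=0, Z=1, E1 = 0 but E2 = 1.

No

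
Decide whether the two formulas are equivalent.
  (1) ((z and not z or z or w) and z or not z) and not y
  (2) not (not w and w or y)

Yes

E1: ((z and not z or z or w) and z or not z) and not y
    = ((z or w) and z or not z) and not y
    = (z or not z) and not y
    = not y
E2: not (not w and w or y)
    = not y
Both reduce to not y, so they are equivalent.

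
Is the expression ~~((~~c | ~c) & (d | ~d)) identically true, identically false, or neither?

identically true

~~((~~c | ~c) & (d | ~d))
= ~~((c | ~c) & (d | ~d))   — double negation
= ~~(d | ~d)   — complement / identity
= d | ~d   — double negation
= 1   — complement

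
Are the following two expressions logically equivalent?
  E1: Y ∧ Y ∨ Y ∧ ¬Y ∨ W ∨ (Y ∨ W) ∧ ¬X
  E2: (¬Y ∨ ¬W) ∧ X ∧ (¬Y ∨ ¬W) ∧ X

E1: Y ∧ Y ∨ Y ∧ ¬Y ∨ W ∨ (Y ∨ W) ∧ ¬X
    = Y ∨ W ∨ (Y ∨ W) ∧ ¬X
    = Y ∨ W
E2: (¬Y ∨ ¬W) ∧ X ∧ (¬Y ∨ ¬W) ∧ X
    = (¬Y ∨ ¬W) ∧ X
These differ: at W=1, X=0, Y=1, E1 = 1 but E2 = 0.

No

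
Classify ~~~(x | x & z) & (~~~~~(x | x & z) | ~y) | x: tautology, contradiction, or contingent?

tautology

~~~(x | x & z) & (~~~~~(x | x & z) | ~y) | x
= ~~~(x | x & z) & (~~~(x | x & z) | ~y) | x   [double negation]
= ~~~(x | x & z) | x   [absorption]
= ~(x | x & z) | x   [double negation]
= ~x | x   [absorption]
= 1   [complement]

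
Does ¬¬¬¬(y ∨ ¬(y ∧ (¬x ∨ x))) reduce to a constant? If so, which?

yes, True

¬¬¬¬(y ∨ ¬(y ∧ (¬x ∨ x)))
= ¬¬(y ∨ ¬(y ∧ (¬x ∨ x)))
= ¬¬(y ∨ ¬y)
= y ∨ ¬y
= True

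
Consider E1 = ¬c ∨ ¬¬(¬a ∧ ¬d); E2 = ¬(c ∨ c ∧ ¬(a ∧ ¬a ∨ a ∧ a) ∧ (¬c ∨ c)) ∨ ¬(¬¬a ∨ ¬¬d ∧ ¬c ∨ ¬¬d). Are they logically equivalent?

Yes

E1: ¬c ∨ ¬¬(¬a ∧ ¬d)
    = ¬c ∨ ¬a ∧ ¬d   (double negation)
E2: ¬(c ∨ c ∧ ¬(a ∧ ¬a ∨ a ∧ a) ∧ (¬c ∨ c)) ∨ ¬(¬¬a ∨ ¬¬d ∧ ¬c ∨ ¬¬d)
    = ¬(c ∨ c ∧ ¬(a ∧ ¬a ∨ a ∧ a) ∧ (¬c ∨ c)) ∨ ¬(¬¬a ∨ ¬¬d)   (absorption)
    = ¬(c ∨ c ∧ ¬a ∧ (¬c ∨ c)) ∨ ¬(¬¬a ∨ ¬¬d)   (distribution)
    = ¬(c ∨ c ∧ ¬a) ∨ ¬(¬¬a ∨ ¬¬d)   (complement / identity)
    = ¬(c ∨ c ∧ ¬a) ∨ ¬a ∧ ¬d   (De Morgan)
    = ¬c ∨ ¬a ∧ ¬d   (absorption)
Both reduce to ¬c ∨ ¬a ∧ ¬d, so they are equivalent.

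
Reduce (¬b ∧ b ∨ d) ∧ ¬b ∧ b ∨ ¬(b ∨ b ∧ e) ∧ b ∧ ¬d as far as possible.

False

(¬b ∧ b ∨ d) ∧ ¬b ∧ b ∨ ¬(b ∨ b ∧ e) ∧ b ∧ ¬d
= ¬b ∧ b ∨ ¬(b ∨ b ∧ e) ∧ b ∧ ¬d
= ¬b ∧ b ∨ ¬b ∧ b ∧ ¬d
= ¬b ∧ b
= False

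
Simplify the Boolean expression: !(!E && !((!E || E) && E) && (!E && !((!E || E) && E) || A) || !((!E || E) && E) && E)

E

!(!E && !((!E || E) && E) && (!E && !((!E || E) && E) || A) || !((!E || E) && E) && E)
= !(!E && !((!E || E) && E) || !((!E || E) && E) && E)   — absorption
= !!((!E || E) && E)   — distribution
= !!E   — complement / identity
= E   — double negation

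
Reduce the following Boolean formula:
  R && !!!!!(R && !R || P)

R && !P

R && !!!!!(R && !R || P)
= R && !!!!!P   (complement / identity)
= R && !!!P   (double negation)
= R && !P   (double negation)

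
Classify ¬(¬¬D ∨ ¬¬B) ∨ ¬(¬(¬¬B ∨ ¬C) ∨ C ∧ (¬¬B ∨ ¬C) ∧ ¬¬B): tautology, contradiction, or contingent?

contingent

¬(¬¬D ∨ ¬¬B) ∨ ¬(¬(¬¬B ∨ ¬C) ∨ C ∧ (¬¬B ∨ ¬C) ∧ ¬¬B)
= ¬D ∧ ¬B ∨ ¬(¬(¬¬B ∨ ¬C) ∨ C ∧ (¬¬B ∨ ¬C) ∧ ¬¬B)   [De Morgan]
= ¬D ∧ ¬B ∨ ¬(¬(¬¬B ∨ ¬C) ∨ C ∧ ¬¬B)   [absorption]
= ¬D ∧ ¬B ∨ ¬(¬(¬¬B ∨ ¬C) ∨ C ∧ B)   [double negation]
= ¬D ∧ ¬B ∨ ¬(¬B ∧ C ∨ C ∧ B)   [De Morgan]
= ¬D ∧ ¬B ∨ ¬C   [distribution]
This depends on B, C, D, so it is not a constant.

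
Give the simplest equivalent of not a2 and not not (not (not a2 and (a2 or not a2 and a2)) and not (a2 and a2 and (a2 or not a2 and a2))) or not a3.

not a2 and not not (not (not a2 and (a2 or not a2 and a2)) and not (a2 and a2 and (a2 or not a2 and a2))) or not a3
= not a2 and not not (not (not a2 and (a2 or not a2 and a2)) and not (a2 and (a2 or not a2 and a2))) or not a3
= not a2 and not (not a2 and (a2 or not a2 and a2) or a2 and (a2 or not a2 and a2)) or not a3
= not a2 and not (a2 or not a2 and a2) or not a3
= not a2 and not a2 or not a3
= not a2 or not a3

not a2 or not a3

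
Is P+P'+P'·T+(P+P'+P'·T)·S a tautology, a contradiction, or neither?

P+P'+P'·T+(P+P'+P'·T)·S
= P+P'+P'·T   [absorption]
= P+P'   [absorption]
= 1   [complement]

tautology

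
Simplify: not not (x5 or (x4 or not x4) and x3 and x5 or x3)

x5 or x3

not not (x5 or (x4 or not x4) and x3 and x5 or x3)
= not not (x5 or x3 and x5 or x3)   — complement / identity
= x5 or x3 and x5 or x3   — double negation
= x5 or x3   — absorption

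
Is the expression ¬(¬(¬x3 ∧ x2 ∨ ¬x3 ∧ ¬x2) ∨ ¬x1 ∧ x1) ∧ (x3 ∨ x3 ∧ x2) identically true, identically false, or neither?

identically false

¬(¬(¬x3 ∧ x2 ∨ ¬x3 ∧ ¬x2) ∨ ¬x1 ∧ x1) ∧ (x3 ∨ x3 ∧ x2)
= ¬(¬(¬x3 ∧ x2 ∨ ¬x3 ∧ ¬x2) ∨ ¬x1 ∧ x1) ∧ x3   [absorption]
= ¬(¬¬x3 ∨ ¬x1 ∧ x1) ∧ x3   [distribution]
= ¬¬¬x3 ∧ x3   [complement / identity]
= ¬x3 ∧ x3   [double negation]
= False   [complement]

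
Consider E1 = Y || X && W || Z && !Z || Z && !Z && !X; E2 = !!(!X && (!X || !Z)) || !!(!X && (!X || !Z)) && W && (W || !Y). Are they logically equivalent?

No

E1: Y || X && W || Z && !Z || Z && !Z && !X
    = Y || X && W || Z && (!Z || !Z && !X)
    = Y || X && W || Z && !Z
    = Y || X && W
E2: !!(!X && (!X || !Z)) || !!(!X && (!X || !Z)) && W && (W || !Y)
    = !!(!X && (!X || !Z)) || !!(!X && (!X || !Z)) && W
    = !!(!X && (!X || !Z))
    = !!!X
    = !X
These differ: at W=1, X=1, Y=1, Z=1, E1 = 1 but E2 = 0.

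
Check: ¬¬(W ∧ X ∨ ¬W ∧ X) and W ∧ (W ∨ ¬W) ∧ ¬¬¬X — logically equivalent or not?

E1: ¬¬(W ∧ X ∨ ¬W ∧ X)
    = W ∧ X ∨ ¬W ∧ X
    = X
E2: W ∧ (W ∨ ¬W) ∧ ¬¬¬X
    = W ∧ (W ∨ ¬W) ∧ ¬X
    = W ∧ ¬X
These differ: at W=1, X=1, E1 = 1 but E2 = 0.

No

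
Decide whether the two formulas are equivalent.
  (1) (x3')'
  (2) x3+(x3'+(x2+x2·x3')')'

E1: (x3')'
    = x3   (double negation)
E2: x3+(x3'+(x2+x2·x3')')'
    = x3+(x3'+x2')'   (absorption)
    = x3+x3·x2   (De Morgan)
    = x3   (absorption)
Both reduce to x3, so they are equivalent.

Yes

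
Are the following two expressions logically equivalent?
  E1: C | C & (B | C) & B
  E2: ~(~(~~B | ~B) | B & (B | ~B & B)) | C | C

E1: C | C & (B | C) & B
    = C | C & B
    = C
E2: ~(~(~~B | ~B) | B & (B | ~B & B)) | C | C
    = ~(~(~~B | ~B) | B & (B | ~B & B)) | C
    = ~(~(~~B | ~B) | B & B) | C
    = ~(~B & B | B & B) | C
    = ~B | C
These differ: at B=0, C=0, E1 = 0 but E2 = 1.

No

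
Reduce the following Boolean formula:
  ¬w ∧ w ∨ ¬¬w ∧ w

w

¬w ∧ w ∨ ¬¬w ∧ w
= ¬w ∧ w ∨ w ∧ w   [double negation]
= w   [distribution]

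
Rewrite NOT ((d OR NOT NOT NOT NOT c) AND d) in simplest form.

NOT ((d OR NOT NOT NOT NOT c) AND d)
= NOT ((d OR NOT NOT c) AND d)   (double negation)
= NOT ((d OR c) AND d)   (double negation)
= NOT d   (absorption)

NOT d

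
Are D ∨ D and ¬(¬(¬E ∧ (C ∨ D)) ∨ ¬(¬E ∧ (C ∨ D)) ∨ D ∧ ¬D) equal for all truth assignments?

E1: D ∨ D
    = D   (idempotence)
E2: ¬(¬(¬E ∧ (C ∨ D)) ∨ ¬(¬E ∧ (C ∨ D)) ∨ D ∧ ¬D)
    = ¬(¬(¬E ∧ (C ∨ D)) ∨ D ∧ ¬D)   (idempotence)
    = ¬¬(¬E ∧ (C ∨ D))   (complement / identity)
    = ¬E ∧ (C ∨ D)   (double negation)
These differ: at C=1, D=0, E=0, E1 = 0 but E2 = 1.

No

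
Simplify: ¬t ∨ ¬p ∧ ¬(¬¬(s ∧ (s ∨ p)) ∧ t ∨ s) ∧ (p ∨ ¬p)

¬t ∨ ¬p ∧ ¬(¬¬(s ∧ (s ∨ p)) ∧ t ∨ s) ∧ (p ∨ ¬p)
= ¬t ∨ ¬p ∧ ¬(s ∧ (s ∨ p) ∧ t ∨ s) ∧ (p ∨ ¬p)
= ¬t ∨ ¬p ∧ ¬(s ∧ t ∨ s) ∧ (p ∨ ¬p)
= ¬t ∨ ¬p ∧ ¬(s ∧ t ∨ s)
= ¬t ∨ ¬p ∧ ¬s

¬t ∨ ¬p ∧ ¬s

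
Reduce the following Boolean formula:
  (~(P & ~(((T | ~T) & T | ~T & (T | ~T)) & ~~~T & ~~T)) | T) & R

(~P | T) & R

(~(P & ~(((T | ~T) & T | ~T & (T | ~T)) & ~~~T & ~~T)) | T) & R
= (~(P & ~((T | ~T) & ~~~T & ~~T)) | T) & R   (distribution)
= (~(P & ~(~~~T & ~~T)) | T) & R   (complement / identity)
= (~(P & ~(~T & ~~T)) | T) & R   (double negation)
= (~(P & (T | ~T)) | T) & R   (De Morgan)
= (~P | T) & R   (complement / identity)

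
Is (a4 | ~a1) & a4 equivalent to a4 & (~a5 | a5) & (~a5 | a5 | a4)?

Yes

E1: (a4 | ~a1) & a4
    = a4   [absorption]
E2: a4 & (~a5 | a5) & (~a5 | a5 | a4)
    = a4 & (~a5 | a5)   [absorption]
    = a4   [complement / identity]
Both reduce to a4, so they are equivalent.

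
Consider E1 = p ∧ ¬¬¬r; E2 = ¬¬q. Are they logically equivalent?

E1: p ∧ ¬¬¬r
    = p ∧ ¬r   [double negation]
E2: ¬¬q
    = q   [double negation]
These differ: at p=0, q=1, r=0, E1 = 0 but E2 = 1.

No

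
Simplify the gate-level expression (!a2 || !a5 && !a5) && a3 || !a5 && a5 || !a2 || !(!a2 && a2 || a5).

!a2 || !a5

(!a2 || !a5 && !a5) && a3 || !a5 && a5 || !a2 || !(!a2 && a2 || a5)
= (!a2 || !a5 && !a5) && a3 || !a5 && a5 || !a2 || !a5   (complement / identity)
= (!a2 || !a5 && !a5) && a3 || !a2 || !a5   (complement / identity)
= (!a2 || !a5) && a3 || !a2 || !a5   (idempotence)
= !a2 || !a5   (absorption)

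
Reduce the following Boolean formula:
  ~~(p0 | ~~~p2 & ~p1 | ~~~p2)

~~(p0 | ~~~p2 & ~p1 | ~~~p2)
= ~~(p0 | ~~~p2)   [absorption]
= p0 | ~~~p2   [double negation]
= p0 | ~p2   [double negation]

p0 | ~p2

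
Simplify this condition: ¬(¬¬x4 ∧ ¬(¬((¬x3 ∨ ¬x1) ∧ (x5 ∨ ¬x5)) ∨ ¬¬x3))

¬x4 ∨ x3

¬(¬¬x4 ∧ ¬(¬((¬x3 ∨ ¬x1) ∧ (x5 ∨ ¬x5)) ∨ ¬¬x3))
= ¬(¬¬x4 ∧ ¬(¬(¬x3 ∨ ¬x1) ∨ ¬¬x3))
= ¬(¬¬x4 ∧ (¬x3 ∨ ¬x1) ∧ ¬x3)
= ¬(¬¬x4 ∧ ¬x3)
= ¬x4 ∨ x3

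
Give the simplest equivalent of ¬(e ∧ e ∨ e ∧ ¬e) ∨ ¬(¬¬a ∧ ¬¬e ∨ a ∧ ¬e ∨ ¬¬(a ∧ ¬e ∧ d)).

¬e ∨ ¬a

¬(e ∧ e ∨ e ∧ ¬e) ∨ ¬(¬¬a ∧ ¬¬e ∨ a ∧ ¬e ∨ ¬¬(a ∧ ¬e ∧ d))
= ¬(e ∧ e ∨ e ∧ ¬e) ∨ ¬(¬¬a ∧ ¬¬e ∨ a ∧ ¬e ∨ a ∧ ¬e ∧ d)   [double negation]
= ¬e ∨ ¬(¬¬a ∧ ¬¬e ∨ a ∧ ¬e ∨ a ∧ ¬e ∧ d)   [distribution]
= ¬e ∨ ¬(¬¬a ∧ ¬¬e ∨ a ∧ ¬e)   [absorption]
= ¬e ∨ ¬(a ∧ ¬¬e ∨ a ∧ ¬e)   [double negation]
= ¬e ∨ ¬(a ∧ e ∨ a ∧ ¬e)   [double negation]
= ¬e ∨ ¬a   [distribution]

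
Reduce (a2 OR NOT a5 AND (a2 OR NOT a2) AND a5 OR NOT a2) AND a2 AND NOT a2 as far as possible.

(a2 OR NOT a5 AND (a2 OR NOT a2) AND a5 OR NOT a2) AND a2 AND NOT a2
= (a2 OR NOT a5 AND a5 OR NOT a2) AND a2 AND NOT a2   (complement / identity)
= (a2 OR NOT a2) AND a2 AND NOT a2   (complement / identity)
= a2 AND NOT a2   (complement / identity)
= FALSE   (complement)

FALSE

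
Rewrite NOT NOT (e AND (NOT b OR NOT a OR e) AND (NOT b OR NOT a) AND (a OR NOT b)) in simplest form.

NOT NOT (e AND (NOT b OR NOT a OR e) AND (NOT b OR NOT a) AND (a OR NOT b))
= NOT NOT (e AND (NOT b OR NOT a) AND (a OR NOT b))   [absorption]
= NOT NOT (e AND (NOT b OR NOT a AND a))   [distribution]
= e AND (NOT b OR NOT a AND a)   [double negation]
= e AND NOT b   [complement / identity]

e AND NOT b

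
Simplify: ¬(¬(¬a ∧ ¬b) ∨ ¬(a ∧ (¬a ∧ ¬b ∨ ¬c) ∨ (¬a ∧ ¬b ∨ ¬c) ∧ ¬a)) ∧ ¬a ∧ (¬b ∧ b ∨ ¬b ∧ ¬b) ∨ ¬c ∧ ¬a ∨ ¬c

¬a ∧ ¬b ∨ ¬c

¬(¬(¬a ∧ ¬b) ∨ ¬(a ∧ (¬a ∧ ¬b ∨ ¬c) ∨ (¬a ∧ ¬b ∨ ¬c) ∧ ¬a)) ∧ ¬a ∧ (¬b ∧ b ∨ ¬b ∧ ¬b) ∨ ¬c ∧ ¬a ∨ ¬c
= ¬(¬(¬a ∧ ¬b) ∨ ¬(¬a ∧ ¬b ∨ ¬c)) ∧ ¬a ∧ (¬b ∧ b ∨ ¬b ∧ ¬b) ∨ ¬c ∧ ¬a ∨ ¬c   (distribution)
= ¬(¬(¬a ∧ ¬b) ∨ ¬(¬a ∧ ¬b ∨ ¬c)) ∧ ¬a ∧ ¬b ∨ ¬c ∧ ¬a ∨ ¬c   (distribution)
= ¬a ∧ ¬b ∧ (¬a ∧ ¬b ∨ ¬c) ∧ ¬a ∧ ¬b ∨ ¬c ∧ ¬a ∨ ¬c   (De Morgan)
= ¬a ∧ ¬b ∧ ¬a ∧ ¬b ∨ ¬c ∧ ¬a ∨ ¬c   (absorption)
= ¬a ∧ ¬b ∨ ¬c ∧ ¬a ∨ ¬c   (idempotence)
= ¬a ∧ ¬b ∨ ¬c   (absorption)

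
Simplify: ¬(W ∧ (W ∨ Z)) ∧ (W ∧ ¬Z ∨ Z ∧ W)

False

¬(W ∧ (W ∨ Z)) ∧ (W ∧ ¬Z ∨ Z ∧ W)
= ¬(W ∧ (W ∨ Z)) ∧ W   [distribution]
= ¬W ∧ W   [absorption]
= False   [complement]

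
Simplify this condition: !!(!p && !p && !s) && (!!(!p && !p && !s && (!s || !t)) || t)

!!(!p && !p && !s) && (!!(!p && !p && !s && (!s || !t)) || t)
= !!(!p && !p && !s) && (!!(!p && !p && !s) || t)   [absorption]
= !!(!p && !p && !s)   [absorption]
= !!(!p && !s)   [idempotence]
= !p && !s   [double negation]

!p && !s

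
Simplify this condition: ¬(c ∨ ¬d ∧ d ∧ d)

¬c

¬(c ∨ ¬d ∧ d ∧ d)
= ¬(c ∨ ¬d ∧ d)   — idempotence
= ¬c   — complement / identity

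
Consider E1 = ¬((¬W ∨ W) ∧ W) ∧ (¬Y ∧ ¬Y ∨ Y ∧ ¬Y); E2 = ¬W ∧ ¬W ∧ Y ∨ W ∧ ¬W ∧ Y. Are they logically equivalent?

No

E1: ¬((¬W ∨ W) ∧ W) ∧ (¬Y ∧ ¬Y ∨ Y ∧ ¬Y)
    = ¬W ∧ (¬Y ∧ ¬Y ∨ Y ∧ ¬Y)   [complement / identity]
    = ¬W ∧ ¬Y   [distribution]
E2: ¬W ∧ ¬W ∧ Y ∨ W ∧ ¬W ∧ Y
    = ¬W ∧ Y   [distribution]
These differ: at W=0, Y=0, E1 = 1 but E2 = 0.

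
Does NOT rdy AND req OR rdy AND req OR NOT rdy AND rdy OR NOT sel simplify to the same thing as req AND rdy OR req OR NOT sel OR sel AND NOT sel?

E1: NOT rdy AND req OR rdy AND req OR NOT rdy AND rdy OR NOT sel
    = NOT rdy AND req OR rdy AND req OR NOT sel
    = req OR NOT sel
E2: req AND rdy OR req OR NOT sel OR sel AND NOT sel
    = req AND rdy OR req OR NOT sel
    = req OR NOT sel
Both reduce to req OR NOT sel, so they are equivalent.

Yes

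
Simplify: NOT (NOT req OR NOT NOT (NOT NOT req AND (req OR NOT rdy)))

FALSE

NOT (NOT req OR NOT NOT (NOT NOT req AND (req OR NOT rdy)))
= NOT (NOT req OR NOT NOT (req AND (req OR NOT rdy)))   (double negation)
= NOT (NOT req OR NOT NOT req)   (absorption)
= req AND NOT req   (De Morgan)
= FALSE   (complement)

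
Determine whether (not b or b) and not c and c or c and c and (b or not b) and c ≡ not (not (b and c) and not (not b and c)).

Yes

E1: (not b or b) and not c and c or c and c and (b or not b) and c
    = (not b or b) and not c and c or c and c and c   [complement / identity]
    = not c and c or c and c and c   [complement / identity]
    = not c and c or c and c   [idempotence]
    = c   [distribution]
E2: not (not (b and c) and not (not b and c))
    = b and c or not b and c   [De Morgan]
    = c   [distribution]
Both reduce to c, so they are equivalent.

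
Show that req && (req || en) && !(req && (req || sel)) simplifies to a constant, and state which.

false

req && (req || en) && !(req && (req || sel))
= req && !(req && (req || sel))   [absorption]
= req && !req   [absorption]
= false   [complement]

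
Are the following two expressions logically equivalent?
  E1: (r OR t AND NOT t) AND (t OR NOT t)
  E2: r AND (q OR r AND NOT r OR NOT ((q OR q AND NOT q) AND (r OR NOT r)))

Yes

E1: (r OR t AND NOT t) AND (t OR NOT t)
    = r OR t AND NOT t
    = r
E2: r AND (q OR r AND NOT r OR NOT ((q OR q AND NOT q) AND (r OR NOT r)))
    = r AND (q OR r AND NOT r OR NOT (q AND (r OR NOT r)))
    = r AND (q OR r AND NOT r OR NOT q)
    = r AND (q OR NOT q)
    = r
Both reduce to r, so they are equivalent.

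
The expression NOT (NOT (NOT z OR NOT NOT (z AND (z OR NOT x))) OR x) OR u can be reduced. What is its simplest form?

NOT (NOT (NOT z OR NOT NOT (z AND (z OR NOT x))) OR x) OR u
= NOT (z AND NOT (z AND (z OR NOT x)) OR x) OR u   — De Morgan
= NOT (z AND NOT z OR x) OR u   — absorption
= NOT x OR u   — complement / identity

NOT x OR u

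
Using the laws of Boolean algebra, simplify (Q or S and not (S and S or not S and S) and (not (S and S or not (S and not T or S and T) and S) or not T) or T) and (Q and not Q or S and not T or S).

(Q or S and not (S and S or not S and S) and (not (S and S or not (S and not T or S and T) and S) or not T) or T) and (Q and not Q or S and not T or S)
= (Q or S and not (S and S or not S and S) and (not (S and S or not S and S) or not T) or T) and (Q and not Q or S and not T or S)   (distribution)
= (Q or S and not (S and S or not S and S) and (not (S and S or not S and S) or not T) or T) and (Q and not Q or S)   (absorption)
= (Q or S and not (S and S or not S and S) and (not (S and S or not S and S) or not T) or T) and S   (complement / identity)
= (Q or S and not (S and S or not S and S) or T) and S   (absorption)
= (Q or S and not S or T) and S   (distribution)
= (Q or T) and S   (complement / identity)

(Q or T) and S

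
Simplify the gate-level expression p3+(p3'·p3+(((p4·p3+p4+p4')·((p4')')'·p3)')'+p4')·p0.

p3+p4'·p0

p3+(p3'·p3+(((p4·p3+p4+p4')·((p4')')'·p3)')'+p4')·p0
= p3+(p3'·p3+(((p4·p3+p4+p4')·p4'·p3)')'+p4')·p0   [double negation]
= p3+(p3'·p3+(p4·p3+p4+p4')·p4'·p3+p4')·p0   [double negation]
= p3+((p4·p3+p4+p4')·p4'·p3+p4')·p0   [complement / identity]
= p3+((p4+p4')·p4'·p3+p4')·p0   [absorption]
= p3+(p4'·p3+p4')·p0   [complement / identity]
= p3+p4'·p0   [absorption]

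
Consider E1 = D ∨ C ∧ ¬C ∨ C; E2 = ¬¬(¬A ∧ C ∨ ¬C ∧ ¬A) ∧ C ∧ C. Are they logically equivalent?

No

E1: D ∨ C ∧ ¬C ∨ C
    = D ∨ C   — complement / identity
E2: ¬¬(¬A ∧ C ∨ ¬C ∧ ¬A) ∧ C ∧ C
    = ¬¬(¬A ∧ C ∨ ¬C ∧ ¬A) ∧ C   — idempotence
    = ¬¬¬A ∧ C   — distribution
    = ¬A ∧ C   — double negation
These differ: at A=1, C=0, D=1, E1 = 1 but E2 = 0.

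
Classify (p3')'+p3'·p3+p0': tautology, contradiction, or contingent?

contingent

(p3')'+p3'·p3+p0'
= (p3')'+p0'   — complement / identity
= p3+p0'   — double negation
This depends on p0, p3, so it is not a constant.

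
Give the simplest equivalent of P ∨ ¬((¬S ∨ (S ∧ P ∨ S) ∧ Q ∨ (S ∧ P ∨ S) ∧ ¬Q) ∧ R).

P ∨ ¬((¬S ∨ (S ∧ P ∨ S) ∧ Q ∨ (S ∧ P ∨ S) ∧ ¬Q) ∧ R)
= P ∨ ¬((¬S ∨ S ∧ P ∨ S) ∧ R)   [distribution]
= P ∨ ¬((¬S ∨ S) ∧ R)   [absorption]
= P ∨ ¬R   [complement / identity]

P ∨ ¬R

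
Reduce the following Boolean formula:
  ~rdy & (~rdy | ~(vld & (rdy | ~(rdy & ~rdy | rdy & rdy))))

~rdy

~rdy & (~rdy | ~(vld & (rdy | ~(rdy & ~rdy | rdy & rdy))))
= ~rdy & (~rdy | ~(vld & (rdy | ~rdy)))
= ~rdy & (~rdy | ~vld)
= ~rdy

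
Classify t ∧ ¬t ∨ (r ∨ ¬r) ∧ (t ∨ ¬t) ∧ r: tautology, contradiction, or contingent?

contingent

t ∧ ¬t ∨ (r ∨ ¬r) ∧ (t ∨ ¬t) ∧ r
= (r ∨ ¬r) ∧ (t ∨ ¬t) ∧ r   [complement / identity]
= (r ∨ ¬r) ∧ r   [complement / identity]
= r   [complement / identity]
This depends on r, so it is not a constant.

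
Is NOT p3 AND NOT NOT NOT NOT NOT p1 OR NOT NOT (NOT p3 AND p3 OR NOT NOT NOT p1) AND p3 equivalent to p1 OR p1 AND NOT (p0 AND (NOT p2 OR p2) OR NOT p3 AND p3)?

E1: NOT p3 AND NOT NOT NOT NOT NOT p1 OR NOT NOT (NOT p3 AND p3 OR NOT NOT NOT p1) AND p3
    = NOT p3 AND NOT NOT NOT NOT NOT p1 OR NOT NOT NOT NOT NOT p1 AND p3
    = NOT NOT NOT NOT NOT p1
    = NOT NOT NOT p1
    = NOT p1
E2: p1 OR p1 AND NOT (p0 AND (NOT p2 OR p2) OR NOT p3 AND p3)
    = p1 OR p1 AND NOT (p0 AND (NOT p2 OR p2))
    = p1 OR p1 AND NOT p0
    = p1
These differ: at p0=0, p1=0, p2=0, p3=0, E1 = 1 but E2 = 0.

No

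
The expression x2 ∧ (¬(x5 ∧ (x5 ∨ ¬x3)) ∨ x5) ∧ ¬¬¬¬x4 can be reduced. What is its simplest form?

x2 ∧ x4

x2 ∧ (¬(x5 ∧ (x5 ∨ ¬x3)) ∨ x5) ∧ ¬¬¬¬x4
= x2 ∧ (¬x5 ∨ x5) ∧ ¬¬¬¬x4   [absorption]
= x2 ∧ ¬¬¬¬x4   [complement / identity]
= x2 ∧ ¬¬x4   [double negation]
= x2 ∧ x4   [double negation]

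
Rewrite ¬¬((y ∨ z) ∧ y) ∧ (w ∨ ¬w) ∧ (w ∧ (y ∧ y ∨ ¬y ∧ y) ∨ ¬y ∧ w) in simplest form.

¬¬((y ∨ z) ∧ y) ∧ (w ∨ ¬w) ∧ (w ∧ (y ∧ y ∨ ¬y ∧ y) ∨ ¬y ∧ w)
= ¬¬((y ∨ z) ∧ y) ∧ (w ∧ (y ∧ y ∨ ¬y ∧ y) ∨ ¬y ∧ w)   [complement / identity]
= ¬¬y ∧ (w ∧ (y ∧ y ∨ ¬y ∧ y) ∨ ¬y ∧ w)   [absorption]
= ¬¬y ∧ (w ∧ y ∨ ¬y ∧ w)   [distribution]
= ¬¬y ∧ w   [distribution]
= y ∧ w   [double negation]

y ∧ w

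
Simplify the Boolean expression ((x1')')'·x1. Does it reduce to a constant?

((x1')')'·x1
= x1'·x1   (double negation)
= 0   (complement)

0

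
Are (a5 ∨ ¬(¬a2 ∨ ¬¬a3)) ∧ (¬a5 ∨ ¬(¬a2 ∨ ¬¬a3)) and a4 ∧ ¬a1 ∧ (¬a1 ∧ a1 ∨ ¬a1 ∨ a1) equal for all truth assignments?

E1: (a5 ∨ ¬(¬a2 ∨ ¬¬a3)) ∧ (¬a5 ∨ ¬(¬a2 ∨ ¬¬a3))
    = a5 ∧ ¬a5 ∨ ¬(¬a2 ∨ ¬¬a3)   (distribution)
    = ¬(¬a2 ∨ ¬¬a3)   (complement / identity)
    = a2 ∧ ¬a3   (De Morgan)
E2: a4 ∧ ¬a1 ∧ (¬a1 ∧ a1 ∨ ¬a1 ∨ a1)
    = a4 ∧ ¬a1 ∧ (¬a1 ∨ a1)   (complement / identity)
    = a4 ∧ ¬a1   (complement / identity)
These differ: at a1=0, a2=1, a3=0, a4=0, a5=0, E1 = 1 but E2 = 0.

No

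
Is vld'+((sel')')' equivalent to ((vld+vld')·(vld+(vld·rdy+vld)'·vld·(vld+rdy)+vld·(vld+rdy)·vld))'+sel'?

Yes

E1: vld'+((sel')')'
    = vld'+sel'   [double negation]
E2: ((vld+vld')·(vld+(vld·rdy+vld)'·vld·(vld+rdy)+vld·(vld+rdy)·vld))'+sel'
    = (vld+(vld·rdy+vld)'·vld·(vld+rdy)+vld·(vld+rdy)·vld)'+sel'   [complement / identity]
    = (vld+vld'·vld·(vld+rdy)+vld·(vld+rdy)·vld)'+sel'   [absorption]
    = (vld+vld·(vld+rdy))'+sel'   [distribution]
    = (vld+vld)'+sel'   [absorption]
    = vld'+sel'   [idempotence]
Both reduce to vld'+sel', so they are equivalent.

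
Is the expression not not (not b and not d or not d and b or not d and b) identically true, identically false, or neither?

neither

not not (not b and not d or not d and b or not d and b)
= not not (not b and not d or not d and b)
= not not not d
= not d
This depends on d, so it is not a constant.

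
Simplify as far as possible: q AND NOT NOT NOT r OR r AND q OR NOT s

q AND NOT NOT NOT r OR r AND q OR NOT s
= q AND NOT r OR r AND q OR NOT s   [double negation]
= q OR NOT s   [distribution]

q OR NOT s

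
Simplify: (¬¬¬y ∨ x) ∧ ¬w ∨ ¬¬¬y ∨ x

(¬¬¬y ∨ x) ∧ ¬w ∨ ¬¬¬y ∨ x
= ¬¬¬y ∨ x   (absorption)
= ¬y ∨ x   (double negation)

¬y ∨ x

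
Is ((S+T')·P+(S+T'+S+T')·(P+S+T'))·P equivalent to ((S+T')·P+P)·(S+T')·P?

Yes

E1: ((S+T')·P+(S+T'+S+T')·(P+S+T'))·P
    = ((S+T')·P+(S+T')·P+S+T')·P   — distribution
    = ((S+T')·P+S+T')·P   — absorption
    = (S+T')·P   — absorption
E2: ((S+T')·P+P)·(S+T')·P
    = (S+T')·P   — absorption
Both reduce to (S+T')·P, so they are equivalent.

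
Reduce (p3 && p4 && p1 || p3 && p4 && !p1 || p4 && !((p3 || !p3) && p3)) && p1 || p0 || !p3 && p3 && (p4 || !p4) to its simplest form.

(p3 && p4 && p1 || p3 && p4 && !p1 || p4 && !((p3 || !p3) && p3)) && p1 || p0 || !p3 && p3 && (p4 || !p4)
= (p3 && p4 && p1 || p3 && p4 && !p1 || p4 && !((p3 || !p3) && p3)) && p1 || p0 || !p3 && p3   — complement / identity
= (p3 && p4 || p4 && !((p3 || !p3) && p3)) && p1 || p0 || !p3 && p3   — distribution
= (p3 && p4 || p4 && !((p3 || !p3) && p3)) && p1 || p0   — complement / identity
= (p3 && p4 || p4 && !p3) && p1 || p0   — complement / identity
= p4 && p1 || p0   — distribution

p4 && p1 || p0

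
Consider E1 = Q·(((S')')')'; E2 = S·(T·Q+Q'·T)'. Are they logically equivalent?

E1: Q·(((S')')')'
    = Q·(S')'
    = Q·S
E2: S·(T·Q+Q'·T)'
    = S·(T·(Q+Q'))'
    = S·T'
These differ: at Q=1, S=1, T=1, E1 = 1 but E2 = 0.

No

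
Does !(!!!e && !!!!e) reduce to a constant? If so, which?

yes, True

!(!!!e && !!!!e)
= !(!!!e && !!e)   [double negation]
= !(!e && !!e)   [double negation]
= e || !e   [De Morgan]
= true   [complement]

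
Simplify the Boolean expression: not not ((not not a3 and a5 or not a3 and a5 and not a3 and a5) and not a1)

a5 and not a1

not not ((not not a3 and a5 or not a3 and a5 and not a3 and a5) and not a1)
= not not ((a3 and a5 or not a3 and a5 and not a3 and a5) and not a1)   (double negation)
= (a3 and a5 or not a3 and a5 and not a3 and a5) and not a1   (double negation)
= (a3 and a5 or not a3 and a5) and not a1   (idempotence)
= a5 and not a1   (distribution)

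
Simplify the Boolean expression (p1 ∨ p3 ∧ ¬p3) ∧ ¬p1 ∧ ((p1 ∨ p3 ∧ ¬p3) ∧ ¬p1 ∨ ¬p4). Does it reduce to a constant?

(p1 ∨ p3 ∧ ¬p3) ∧ ¬p1 ∧ ((p1 ∨ p3 ∧ ¬p3) ∧ ¬p1 ∨ ¬p4)
= (p1 ∨ p3 ∧ ¬p3) ∧ ¬p1   — absorption
= p1 ∧ ¬p1   — complement / identity
= False   — complement

False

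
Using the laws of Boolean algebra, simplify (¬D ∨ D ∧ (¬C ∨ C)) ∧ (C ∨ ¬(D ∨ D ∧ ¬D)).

C ∨ ¬D

(¬D ∨ D ∧ (¬C ∨ C)) ∧ (C ∨ ¬(D ∨ D ∧ ¬D))
= (¬D ∨ D ∧ (¬C ∨ C)) ∧ (C ∨ ¬D)   (complement / identity)
= (¬D ∨ D) ∧ (C ∨ ¬D)   (complement / identity)
= C ∨ ¬D   (complement / identity)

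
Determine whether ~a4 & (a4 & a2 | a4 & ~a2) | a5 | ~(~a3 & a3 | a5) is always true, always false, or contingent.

always true

~a4 & (a4 & a2 | a4 & ~a2) | a5 | ~(~a3 & a3 | a5)
= ~a4 & a4 | a5 | ~(~a3 & a3 | a5)   (distribution)
= a5 | ~(~a3 & a3 | a5)   (complement / identity)
= a5 | ~a5   (complement / identity)
= 1   (complement)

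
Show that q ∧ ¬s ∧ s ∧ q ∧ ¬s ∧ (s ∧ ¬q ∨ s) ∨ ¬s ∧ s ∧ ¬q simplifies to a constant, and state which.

q ∧ ¬s ∧ s ∧ q ∧ ¬s ∧ (s ∧ ¬q ∨ s) ∨ ¬s ∧ s ∧ ¬q
= q ∧ ¬s ∧ s ∧ q ∧ ¬s ∧ s ∨ ¬s ∧ s ∧ ¬q   (absorption)
= q ∧ ¬s ∧ s ∨ ¬s ∧ s ∧ ¬q   (idempotence)
= ¬s ∧ s   (distribution)
= False   (complement)

False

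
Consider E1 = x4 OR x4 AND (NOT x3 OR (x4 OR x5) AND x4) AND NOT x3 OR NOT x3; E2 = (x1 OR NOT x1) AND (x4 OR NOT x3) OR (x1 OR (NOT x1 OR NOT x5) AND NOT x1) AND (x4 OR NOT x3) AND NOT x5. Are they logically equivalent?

E1: x4 OR x4 AND (NOT x3 OR (x4 OR x5) AND x4) AND NOT x3 OR NOT x3
    = x4 OR x4 AND (NOT x3 OR x4) AND NOT x3 OR NOT x3   (absorption)
    = x4 OR x4 AND NOT x3 OR NOT x3   (absorption)
    = x4 OR NOT x3   (absorption)
E2: (x1 OR NOT x1) AND (x4 OR NOT x3) OR (x1 OR (NOT x1 OR NOT x5) AND NOT x1) AND (x4 OR NOT x3) AND NOT x5
    = (x1 OR NOT x1) AND (x4 OR NOT x3) OR (x1 OR NOT x1) AND (x4 OR NOT x3) AND NOT x5   (absorption)
    = (x1 OR NOT x1) AND (x4 OR NOT x3)   (absorption)
    = x4 OR NOT x3   (complement / identity)
Both reduce to x4 OR NOT x3, so they are equivalent.

Yes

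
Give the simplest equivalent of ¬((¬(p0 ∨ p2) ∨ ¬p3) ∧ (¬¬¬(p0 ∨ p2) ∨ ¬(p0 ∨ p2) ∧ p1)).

p0 ∨ p2

¬((¬(p0 ∨ p2) ∨ ¬p3) ∧ (¬¬¬(p0 ∨ p2) ∨ ¬(p0 ∨ p2) ∧ p1))
= ¬((¬(p0 ∨ p2) ∨ ¬p3) ∧ (¬(p0 ∨ p2) ∨ ¬(p0 ∨ p2) ∧ p1))   — double negation
= ¬((¬(p0 ∨ p2) ∨ ¬p3) ∧ ¬(p0 ∨ p2))   — absorption
= ¬¬(p0 ∨ p2)   — absorption
= p0 ∨ p2   — double negation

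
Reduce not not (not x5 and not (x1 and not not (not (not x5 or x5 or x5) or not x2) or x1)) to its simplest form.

not not (not x5 and not (x1 and not not (not (not x5 or x5 or x5) or not x2) or x1))
= not not (not x5 and not (x1 and not not (not (not x5 or x5) or not x2) or x1))   — idempotence
= not not (not x5 and not (x1 and not ((not x5 or x5) and x2) or x1))   — De Morgan
= not x5 and not (x1 and not ((not x5 or x5) and x2) or x1)   — double negation
= not x5 and not (x1 and not x2 or x1)   — complement / identity
= not x5 and not x1   — absorption

not x5 and not x1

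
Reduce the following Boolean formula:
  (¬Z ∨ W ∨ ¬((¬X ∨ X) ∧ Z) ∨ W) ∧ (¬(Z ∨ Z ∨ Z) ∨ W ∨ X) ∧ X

(¬Z ∨ W) ∧ X

(¬Z ∨ W ∨ ¬((¬X ∨ X) ∧ Z) ∨ W) ∧ (¬(Z ∨ Z ∨ Z) ∨ W ∨ X) ∧ X
= (¬Z ∨ W ∨ ¬((¬X ∨ X) ∧ Z) ∨ W) ∧ (¬(Z ∨ Z) ∨ W ∨ X) ∧ X   (idempotence)
= (¬Z ∨ W ∨ ¬Z ∨ W) ∧ (¬(Z ∨ Z) ∨ W ∨ X) ∧ X   (complement / identity)
= (¬Z ∨ W ∨ ¬Z ∨ W) ∧ (¬Z ∨ W ∨ X) ∧ X   (idempotence)
= (¬Z ∨ W ∨ (¬Z ∨ W) ∧ X) ∧ X   (distribution)
= (¬Z ∨ W) ∧ X   (absorption)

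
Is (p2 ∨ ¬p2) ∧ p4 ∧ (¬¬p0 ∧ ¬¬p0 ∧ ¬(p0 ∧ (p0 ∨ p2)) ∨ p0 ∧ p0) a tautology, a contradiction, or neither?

neither

(p2 ∨ ¬p2) ∧ p4 ∧ (¬¬p0 ∧ ¬¬p0 ∧ ¬(p0 ∧ (p0 ∨ p2)) ∨ p0 ∧ p0)
= (p2 ∨ ¬p2) ∧ p4 ∧ (¬¬p0 ∧ ¬¬p0 ∧ ¬p0 ∨ p0 ∧ p0)   [absorption]
= (p2 ∨ ¬p2) ∧ p4 ∧ (¬¬p0 ∧ ¬p0 ∨ p0 ∧ p0)   [idempotence]
= p4 ∧ (¬¬p0 ∧ ¬p0 ∨ p0 ∧ p0)   [complement / identity]
= p4 ∧ (p0 ∧ ¬p0 ∨ p0 ∧ p0)   [double negation]
= p4 ∧ p0   [distribution]
This depends on p0, p4, so it is not a constant.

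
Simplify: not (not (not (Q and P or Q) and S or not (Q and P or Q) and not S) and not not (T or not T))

not Q

not (not (not (Q and P or Q) and S or not (Q and P or Q) and not S) and not not (T or not T))
= not (not (not (Q and P or Q) and S or not (Q and P or Q) and not S) and (T or not T))   — double negation
= not (not not (Q and P or Q) and (T or not T))   — distribution
= not not not (Q and P or Q)   — complement / identity
= not not not Q   — absorption
= not Q   — double negation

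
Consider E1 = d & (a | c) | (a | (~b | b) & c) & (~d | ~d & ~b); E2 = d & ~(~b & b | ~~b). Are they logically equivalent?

No

E1: d & (a | c) | (a | (~b | b) & c) & (~d | ~d & ~b)
    = d & (a | c) | (a | (~b | b) & c) & ~d   [absorption]
    = d & (a | c) | (a | c) & ~d   [complement / identity]
    = a | c   [distribution]
E2: d & ~(~b & b | ~~b)
    = d & ~~~b   [complement / identity]
    = d & ~b   [double negation]
These differ: at a=1, b=0, c=1, d=0, E1 = 1 but E2 = 0.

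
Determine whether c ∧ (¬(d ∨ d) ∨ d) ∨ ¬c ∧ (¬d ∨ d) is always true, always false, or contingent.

always true

c ∧ (¬(d ∨ d) ∨ d) ∨ ¬c ∧ (¬d ∨ d)
= c ∧ (¬d ∨ d) ∨ ¬c ∧ (¬d ∨ d)
= ¬d ∨ d
= True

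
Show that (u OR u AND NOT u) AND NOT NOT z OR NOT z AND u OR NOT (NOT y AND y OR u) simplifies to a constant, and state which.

TRUE

(u OR u AND NOT u) AND NOT NOT z OR NOT z AND u OR NOT (NOT y AND y OR u)
= (u OR u AND NOT u) AND NOT NOT z OR NOT z AND u OR NOT u   [complement / identity]
= u AND NOT NOT z OR NOT z AND u OR NOT u   [complement / identity]
= u AND z OR NOT z AND u OR NOT u   [double negation]
= u OR NOT u   [distribution]
= TRUE   [complement]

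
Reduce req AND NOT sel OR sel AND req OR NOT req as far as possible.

req AND NOT sel OR sel AND req OR NOT req
= req OR NOT req   [distribution]
= TRUE   [complement]

TRUE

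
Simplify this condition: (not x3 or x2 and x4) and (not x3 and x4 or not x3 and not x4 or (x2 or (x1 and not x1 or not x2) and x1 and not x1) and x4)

not x3 or x2 and x4

(not x3 or x2 and x4) and (not x3 and x4 or not x3 and not x4 or (x2 or (x1 and not x1 or not x2) and x1 and not x1) and x4)
= (not x3 or x2 and x4) and (not x3 and x4 or not x3 and not x4 or (x2 or x1 and not x1) and x4)   — absorption
= (not x3 or x2 and x4) and (not x3 or (x2 or x1 and not x1) and x4)   — distribution
= (not x3 or x2 and x4) and (not x3 or x2 and x4)   — complement / identity
= not x3 or x2 and x4   — idempotence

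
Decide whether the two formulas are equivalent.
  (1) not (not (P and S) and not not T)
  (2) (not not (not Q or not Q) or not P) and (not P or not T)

E1: not (not (P and S) and not not T)
    = P and S or not T
E2: (not not (not Q or not Q) or not P) and (not P or not T)
    = not not (not Q or not Q) and not T or not P
    = not (Q and Q) and not T or not P
    = not Q and not T or not P
These differ: at P=0, Q=1, S=0, T=1, E1 = 0 but E2 = 1.

No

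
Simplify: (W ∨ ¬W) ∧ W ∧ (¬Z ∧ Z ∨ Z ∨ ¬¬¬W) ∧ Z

(W ∨ ¬W) ∧ W ∧ (¬Z ∧ Z ∨ Z ∨ ¬¬¬W) ∧ Z
= (W ∨ ¬W) ∧ W ∧ (Z ∨ ¬¬¬W) ∧ Z   — complement / identity
= W ∧ (Z ∨ ¬¬¬W) ∧ Z   — complement / identity
= W ∧ (Z ∨ ¬W) ∧ Z   — double negation
= W ∧ Z   — absorption

W ∧ Z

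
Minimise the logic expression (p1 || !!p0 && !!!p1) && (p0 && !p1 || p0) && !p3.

(p1 || !!p0 && !!!p1) && (p0 && !p1 || p0) && !p3
= (p1 || !!p0 && !p1) && (p0 && !p1 || p0) && !p3
= (p1 || p0 && !p1) && (p0 && !p1 || p0) && !p3
= (p0 && !p1 || p1 && p0) && !p3
= p0 && !p3

p0 && !p3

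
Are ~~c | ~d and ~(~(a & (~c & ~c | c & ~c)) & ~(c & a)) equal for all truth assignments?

E1: ~~c | ~d
    = c | ~d   (double negation)
E2: ~(~(a & (~c & ~c | c & ~c)) & ~(c & a))
    = a & (~c & ~c | c & ~c) | c & a   (De Morgan)
    = a & ~c | c & a   (distribution)
    = a   (distribution)
These differ: at a=0, c=0, d=0, E1 = 1 but E2 = 0.

No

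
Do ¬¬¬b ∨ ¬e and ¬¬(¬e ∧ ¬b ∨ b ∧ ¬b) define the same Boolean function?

No

E1: ¬¬¬b ∨ ¬e
    = ¬b ∨ ¬e   (double negation)
E2: ¬¬(¬e ∧ ¬b ∨ b ∧ ¬b)
    = ¬e ∧ ¬b ∨ b ∧ ¬b   (double negation)
    = ¬e ∧ ¬b   (complement / identity)
These differ: at b=0, e=1, E1 = 1 but E2 = 0.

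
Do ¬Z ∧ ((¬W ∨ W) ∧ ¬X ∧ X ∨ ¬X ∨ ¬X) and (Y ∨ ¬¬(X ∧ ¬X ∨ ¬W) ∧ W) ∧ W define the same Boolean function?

E1: ¬Z ∧ ((¬W ∨ W) ∧ ¬X ∧ X ∨ ¬X ∨ ¬X)
    = ¬Z ∧ (¬X ∧ X ∨ ¬X ∨ ¬X)   [complement / identity]
    = ¬Z ∧ (¬X ∨ ¬X)   [complement / identity]
    = ¬Z ∧ ¬X   [idempotence]
E2: (Y ∨ ¬¬(X ∧ ¬X ∨ ¬W) ∧ W) ∧ W
    = (Y ∨ (X ∧ ¬X ∨ ¬W) ∧ W) ∧ W   [double negation]
    = (Y ∨ ¬W ∧ W) ∧ W   [complement / identity]
    = Y ∧ W   [complement / identity]
These differ: at W=0, X=0, Y=1, Z=0, E1 = 1 but E2 = 0.

No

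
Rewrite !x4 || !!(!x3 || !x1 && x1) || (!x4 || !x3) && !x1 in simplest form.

!x4 || !x3

!x4 || !!(!x3 || !x1 && x1) || (!x4 || !x3) && !x1
= !x4 || !!!x3 || (!x4 || !x3) && !x1   (complement / identity)
= !x4 || !x3 || (!x4 || !x3) && !x1   (double negation)
= !x4 || !x3   (absorption)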